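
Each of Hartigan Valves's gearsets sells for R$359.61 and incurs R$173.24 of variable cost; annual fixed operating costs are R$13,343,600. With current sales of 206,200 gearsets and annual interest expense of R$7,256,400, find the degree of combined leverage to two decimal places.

2.16

At 206,200 units, contribution = 206,200 × R$186.37 = R$38,429,494.00.
Subtracting fixed costs: EBIT = R$38,429,494.00 − R$13,343,600 = R$25,085,894.00. Interest = R$7,256,400.00.
DOL = R$38,429,494.00 ÷ R$25,085,894.00 = 1.5319; DFL = R$25,085,894.00 ÷ R$17,829,494.00 = 1.4070.
Combined leverage = 1.5319 × 1.4070 = 2.1554.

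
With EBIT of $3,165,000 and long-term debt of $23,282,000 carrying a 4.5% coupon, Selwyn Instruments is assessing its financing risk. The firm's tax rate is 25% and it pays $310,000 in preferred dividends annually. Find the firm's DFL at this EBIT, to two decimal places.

1.86

Interest = $1,047,690.00.
Pre-tax preferred-dividend burden = $310,000 ÷ (1 − 0.25) = $413,333.33.
DFL = EBIT ÷ [EBIT − I − D_p/(1−t)] = $3,165,000 ÷ [$3,165,000 − $1,047,690.00 − $413,333.33] = $3,165,000 ÷ $1,703,976.67 = 1.8574.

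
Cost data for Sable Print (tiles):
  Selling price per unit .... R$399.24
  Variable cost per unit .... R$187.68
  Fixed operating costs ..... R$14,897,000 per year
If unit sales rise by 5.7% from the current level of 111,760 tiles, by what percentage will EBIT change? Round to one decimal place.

At 111,760 units, contribution = 111,760 × R$211.56 = R$23,643,945.60.
EBIT = R$23,643,945.60 − R$14,897,000 = R$8,746,945.60.
So DOL = total CM / EBIT = R$23,643,945.60 / R$8,746,945.60 = 2.7031.
%ΔEBIT = DOL × %ΔSales = 2.7031 × +5.7% = +15.4%.

+15.4%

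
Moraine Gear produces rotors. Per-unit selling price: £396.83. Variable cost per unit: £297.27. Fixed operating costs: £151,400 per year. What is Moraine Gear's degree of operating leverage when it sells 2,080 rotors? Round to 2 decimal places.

At 2,080 units, contribution = 2,080 × £99.56 = £207,084.80.
EBIT = £207,084.80 − £151,400 = £55,684.80.
DOL = contribution ÷ EBIT = £207,084.80 ÷ £55,684.80 = 3.7189.

3.72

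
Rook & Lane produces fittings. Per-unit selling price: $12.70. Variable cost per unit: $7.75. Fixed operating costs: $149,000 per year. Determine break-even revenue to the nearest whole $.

CM per unit = $12.70 − $7.75 = $4.95; CM ratio = $4.95 / $12.70 = 0.3898.
Break-even revenue = fixed costs × price ÷ CM = $149,000 × $12.70 ÷ $4.95 = $382,283.

$382,283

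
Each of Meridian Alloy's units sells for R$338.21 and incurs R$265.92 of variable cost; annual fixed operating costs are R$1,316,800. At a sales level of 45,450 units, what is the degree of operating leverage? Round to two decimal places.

At 45,450 units, contribution = 45,450 × R$72.29 = R$3,285,580.50.
EBIT = R$3,285,580.50 − R$1,316,800 = R$1,968,780.50.
DOL = contribution ÷ EBIT = R$3,285,580.50 ÷ R$1,968,780.50 = 1.6688.

1.67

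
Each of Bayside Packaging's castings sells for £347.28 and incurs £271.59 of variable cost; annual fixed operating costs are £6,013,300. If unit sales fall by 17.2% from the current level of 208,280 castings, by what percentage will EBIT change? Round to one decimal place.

Total contribution margin = 208,280 × £75.69 = £15,764,713.20.
EBIT = £15,764,713.20 − £6,013,300 = £9,751,413.20.
So DOL = total CM / EBIT = £15,764,713.20 / £9,751,413.20 = 1.6167.
So EBIT moves 1.6167 × (-17.2%) = -27.8%.

-27.8%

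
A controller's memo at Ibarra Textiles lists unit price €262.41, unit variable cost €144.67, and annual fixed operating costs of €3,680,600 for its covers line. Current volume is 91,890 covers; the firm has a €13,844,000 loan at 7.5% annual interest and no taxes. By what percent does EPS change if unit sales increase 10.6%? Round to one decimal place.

+18.8%

Total contribution margin = 91,890 × €117.74 = €10,819,128.60.
Operating income = contribution − fixed costs = €10,819,128.60 − €3,680,600 = €7,138,528.60.
Interest = €1,038,300.00, so EBIT − I = €6,100,228.60.
Degree of combined leverage = contribution ÷ (EBIT − I) = €10,819,128.60 ÷ €6,100,228.60 = 1.7736.
EPS therefore changes by 1.7736 × (+10.6%) = +18.8%.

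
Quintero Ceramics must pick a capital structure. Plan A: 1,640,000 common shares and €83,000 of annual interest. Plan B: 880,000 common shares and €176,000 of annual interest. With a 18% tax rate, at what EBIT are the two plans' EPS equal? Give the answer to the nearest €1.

At indifference, (EBIT − 83,000)(1 − t)/1,640,000 = (EBIT − 176,000)(1 − t)/880,000.
The (1 − t) factor cancels: (EBIT − 83,000) × 880,000 = (EBIT − 176,000) × 1,640,000.
EBIT × (1,640,000 − 880,000) = 176,000 × 1,640,000 − 83,000 × 880,000 = 215,600,000,000, so EBIT = 215,600,000,000 ÷ 760,000 = 283,684.21.

€283,684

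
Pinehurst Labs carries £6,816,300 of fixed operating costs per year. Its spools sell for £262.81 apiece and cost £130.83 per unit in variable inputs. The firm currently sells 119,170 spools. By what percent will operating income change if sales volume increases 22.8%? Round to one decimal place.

At 119,170 units, contribution = 119,170 × £131.98 = £15,728,056.60.
Operating income = contribution − fixed costs = £15,728,056.60 − £6,816,300 = £8,911,756.60.
DOL = contribution ÷ EBIT = £15,728,056.60 ÷ £8,911,756.60 = 1.7649.
%ΔEBIT = DOL × %ΔSales = 1.7649 × +22.8% = +40.2%.

+40.2%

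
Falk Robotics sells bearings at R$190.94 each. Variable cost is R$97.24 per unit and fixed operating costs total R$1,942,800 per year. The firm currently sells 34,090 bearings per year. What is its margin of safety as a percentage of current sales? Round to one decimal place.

39.2%

Unit CM = price − variable cost = R$190.94 − R$97.24 = R$93.70. Break-even units = R$1,942,800 ÷ R$93.70 = 20,734.26; break-even revenue = 20,734.26 × R$190.94 = R$3,958,999.27.
Current sales = 34,090 × R$190.94 = R$6,509,144.60.
Margin of safety = (R$6,509,144.60 − R$3,958,999.27) ÷ R$6,509,144.60 = 39.2%.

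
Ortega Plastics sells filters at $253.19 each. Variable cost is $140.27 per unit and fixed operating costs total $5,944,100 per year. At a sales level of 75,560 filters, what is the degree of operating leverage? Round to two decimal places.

At 75,560 units, contribution = 75,560 × $112.92 = $8,532,235.20.
Subtracting fixed costs: EBIT = $8,532,235.20 − $5,944,100 = $2,588,135.20.
Degree of operating leverage = $8,532,235.20 / $2,588,135.20 = 3.2967.

3.30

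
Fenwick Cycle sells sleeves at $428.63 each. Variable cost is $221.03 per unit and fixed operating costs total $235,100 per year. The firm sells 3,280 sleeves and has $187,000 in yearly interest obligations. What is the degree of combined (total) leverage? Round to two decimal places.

Total contribution margin = 3,280 × $207.60 = $680,928.00.
EBIT = $680,928.00 − $235,100 = $445,828.00. Interest = $187,000.00, so EBIT − I = $258,828.00.
Degree of total leverage = total CM / (EBIT − interest) = $680,928.00 / $258,828.00 = 2.6308.

2.63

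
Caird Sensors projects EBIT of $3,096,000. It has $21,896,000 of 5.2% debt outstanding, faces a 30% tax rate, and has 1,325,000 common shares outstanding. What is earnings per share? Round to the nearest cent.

Pre-tax income = $3,096,000 − $1,138,592.00 = $1,957,408.00.
Net income = $1,957,408.00 × (1 − 0.30) = $1,370,185.60.
EPS = $1,370,185.60 ÷ 1,325,000 = $1.03.

$1.03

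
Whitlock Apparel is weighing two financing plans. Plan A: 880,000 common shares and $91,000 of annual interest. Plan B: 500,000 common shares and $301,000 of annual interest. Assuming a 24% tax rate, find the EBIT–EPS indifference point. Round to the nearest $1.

Set EPS_A = EPS_B: (EBIT − $91,000)(1 − 0.24) ÷ 880,000 = (EBIT − $301,000)(1 − 0.24) ÷ 500,000.
Cancelling (1 − t) and cross-multiplying: 500,000·(EBIT − 91,000) = 880,000·(EBIT − 301,000).
Solving, EBIT = (301,000·880,000 − 91,000·500,000) / (880,000 − 500,000) = 219,380,000,000 / 380,000 = 577,315.79.

$577,316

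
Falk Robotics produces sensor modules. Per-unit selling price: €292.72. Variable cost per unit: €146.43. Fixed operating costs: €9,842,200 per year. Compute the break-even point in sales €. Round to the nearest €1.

Contribution margin per unit = €292.72 − €146.43 = €146.29, a CM ratio of €146.29 ÷ €292.72 = 0.4998.
Break-even revenue = fixed costs × price ÷ CM = €9,842,200 × €292.72 ÷ €146.29 = €19,693,819.

€19,693,819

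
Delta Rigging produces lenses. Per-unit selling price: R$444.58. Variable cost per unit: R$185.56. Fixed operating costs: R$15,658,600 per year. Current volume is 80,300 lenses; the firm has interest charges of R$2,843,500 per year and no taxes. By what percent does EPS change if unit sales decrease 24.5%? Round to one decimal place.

Contribution at this volume is 80,300 × R$259.02 = R$20,799,306.00.
EBIT = R$20,799,306.00 − R$15,658,600 = R$5,140,706.00.
After interest of R$2,843,500.00, pre-tax earnings = R$2,297,206.00.
Degree of combined leverage = contribution ÷ (EBIT − I) = R$20,799,306.00 ÷ R$2,297,206.00 = 9.0542.
%ΔEPS = DCL × %ΔSales = 9.0542 × -24.5% = -221.8%.

-221.8%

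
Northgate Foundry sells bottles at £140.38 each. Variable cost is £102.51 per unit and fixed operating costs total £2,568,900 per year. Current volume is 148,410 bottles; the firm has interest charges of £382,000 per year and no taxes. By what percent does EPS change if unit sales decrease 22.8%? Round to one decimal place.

-48.0%

Contribution at this volume is 148,410 × £37.87 = £5,620,286.70.
Operating income = contribution − fixed costs = £5,620,286.70 − £2,568,900 = £3,051,386.70.
After interest of £382,000.00, pre-tax earnings = £2,669,386.70.
DCL = total CM / (EBIT − I) = £5,620,286.70 / £2,669,386.70 = 2.1055.
%ΔEPS = DCL × %ΔSales = 2.1055 × -22.8% = -48.0%.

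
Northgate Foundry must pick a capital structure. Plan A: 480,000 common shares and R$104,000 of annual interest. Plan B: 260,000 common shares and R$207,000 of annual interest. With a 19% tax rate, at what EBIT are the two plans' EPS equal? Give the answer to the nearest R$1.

Set EPS_A = EPS_B: (EBIT − R$104,000)(1 − 0.19) ÷ 480,000 = (EBIT − R$207,000)(1 − 0.19) ÷ 260,000.
The (1 − t) factor cancels: (EBIT − 104,000) × 260,000 = (EBIT − 207,000) × 480,000.
EBIT × (480,000 − 260,000) = 207,000 × 480,000 − 104,000 × 260,000 = 72,320,000,000, so EBIT = 72,320,000,000 ÷ 220,000 = 328,727.27.

R$328,727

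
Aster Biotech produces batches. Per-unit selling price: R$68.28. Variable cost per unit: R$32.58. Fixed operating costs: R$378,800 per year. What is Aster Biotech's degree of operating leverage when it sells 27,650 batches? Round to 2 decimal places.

Total contribution margin = 27,650 × R$35.70 = R$987,105.00.
EBIT = R$987,105.00 − R$378,800 = R$608,305.00.
Degree of operating leverage = R$987,105.00 / R$608,305.00 = 1.6227.

1.62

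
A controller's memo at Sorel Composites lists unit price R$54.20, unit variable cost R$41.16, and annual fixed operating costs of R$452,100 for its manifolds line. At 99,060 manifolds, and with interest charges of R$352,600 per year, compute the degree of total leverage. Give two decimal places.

At 99,060 units, contribution = 99,060 × R$13.04 = R$1,291,742.40.
Operating income = contribution − fixed costs = R$1,291,742.40 − R$452,100 = R$839,642.40. Interest = R$352,600.00, so EBIT − I = R$487,042.40.
DCL = contribution ÷ (EBIT − I) = R$1,291,742.40 ÷ R$487,042.40 = 2.6522.

2.65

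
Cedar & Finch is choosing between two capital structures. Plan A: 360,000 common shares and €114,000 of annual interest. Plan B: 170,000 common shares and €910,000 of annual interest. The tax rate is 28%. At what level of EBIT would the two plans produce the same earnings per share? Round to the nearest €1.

€1,622,211

Set EPS_A = EPS_B: (EBIT − €114,000)(1 − 0.28) ÷ 360,000 = (EBIT − €910,000)(1 − 0.28) ÷ 170,000.
Cancelling (1 − t) and cross-multiplying: 170,000·(EBIT − 114,000) = 360,000·(EBIT − 910,000).
Solving, EBIT = (910,000·360,000 − 114,000·170,000) / (360,000 − 170,000) = 308,220,000,000 / 190,000 = 1,622,210.53.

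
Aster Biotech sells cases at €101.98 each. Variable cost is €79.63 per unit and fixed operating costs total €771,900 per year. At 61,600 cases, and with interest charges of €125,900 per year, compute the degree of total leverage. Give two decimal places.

Total contribution margin = 61,600 × €22.35 = €1,376,760.00.
EBIT = €1,376,760.00 − €771,900 = €604,860.00. Interest = €125,900.00.
DOL = €1,376,760.00 ÷ €604,860.00 = 2.2762; DFL = €604,860.00 ÷ €478,960.00 = 1.2629.
Combined leverage = 2.2762 × 1.2629 = 2.8746.

2.87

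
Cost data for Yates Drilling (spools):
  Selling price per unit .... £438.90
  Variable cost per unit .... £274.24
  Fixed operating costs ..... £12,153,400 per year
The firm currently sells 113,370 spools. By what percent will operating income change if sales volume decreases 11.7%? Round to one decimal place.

-33.5%

At 113,370 units, contribution = 113,370 × £164.66 = £18,667,504.20.
Subtracting fixed costs: EBIT = £18,667,504.20 − £12,153,400 = £6,514,104.20.
DOL = contribution ÷ EBIT = £18,667,504.20 ÷ £6,514,104.20 = 2.8657.
Operating income changes by 2.8657 × -11.7% = -33.5%.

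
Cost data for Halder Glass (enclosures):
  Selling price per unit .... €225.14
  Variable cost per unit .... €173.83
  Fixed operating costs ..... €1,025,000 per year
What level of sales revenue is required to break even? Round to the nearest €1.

CM per unit = €225.14 − €173.83 = €51.31; CM ratio = €51.31 / €225.14 = 0.2279.
Break-even revenue = fixed costs × price ÷ CM = €1,025,000 × €225.14 ÷ €51.31 = €4,497,535.

€4,497,535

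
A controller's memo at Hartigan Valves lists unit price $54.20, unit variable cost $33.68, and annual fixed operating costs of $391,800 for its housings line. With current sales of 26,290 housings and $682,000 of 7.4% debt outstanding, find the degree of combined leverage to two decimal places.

At 26,290 units, contribution = 26,290 × $20.52 = $539,470.80.
EBIT = $539,470.80 − $391,800 = $147,670.80. Interest = $50,468.00.
DOL = $539,470.80 ÷ $147,670.80 = 3.6532; DFL = $147,670.80 ÷ $97,202.80 = 1.5192.
DCL = DOL × DFL = 3.6532 × 1.5192 = 5.5499.

5.55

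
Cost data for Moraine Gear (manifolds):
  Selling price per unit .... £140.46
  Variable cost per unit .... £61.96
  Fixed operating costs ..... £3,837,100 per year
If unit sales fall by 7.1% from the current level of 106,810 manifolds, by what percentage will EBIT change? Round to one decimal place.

Contribution at this volume is 106,810 × £78.50 = £8,384,585.00.
Operating income = contribution − fixed costs = £8,384,585.00 − £3,837,100 = £4,547,485.00.
So DOL = total CM / EBIT = £8,384,585.00 / £4,547,485.00 = 1.8438.
%ΔEBIT = DOL × %ΔSales = 1.8438 × -7.1% = -13.1%.

-13.1%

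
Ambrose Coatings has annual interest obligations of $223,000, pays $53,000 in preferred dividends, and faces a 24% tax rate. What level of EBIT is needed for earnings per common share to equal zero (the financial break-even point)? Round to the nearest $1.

$292,737

Preferred dividends are paid after tax, so their pre-tax equivalent is $53,000 ÷ (1 − 0.24) = $69,736.84.
EPS = 0 when EBIT covers interest plus the pre-tax preferred burden: $223,000 + $69,736.84 = $292,736.84.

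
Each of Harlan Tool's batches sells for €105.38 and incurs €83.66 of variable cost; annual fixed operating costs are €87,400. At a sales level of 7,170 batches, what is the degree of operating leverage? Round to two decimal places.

At 7,170 units, contribution = 7,170 × €21.72 = €155,732.40.
EBIT = €155,732.40 − €87,400 = €68,332.40.
So DOL = total CM / EBIT = €155,732.40 / €68,332.40 = 2.2790.

2.28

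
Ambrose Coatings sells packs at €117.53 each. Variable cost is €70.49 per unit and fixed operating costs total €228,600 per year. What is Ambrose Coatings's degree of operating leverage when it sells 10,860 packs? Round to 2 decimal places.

1.81

At 10,860 units, contribution = 10,860 × €47.04 = €510,854.40.
Subtracting fixed costs: EBIT = €510,854.40 − €228,600 = €282,254.40.
So DOL = total CM / EBIT = €510,854.40 / €282,254.40 = 1.8099.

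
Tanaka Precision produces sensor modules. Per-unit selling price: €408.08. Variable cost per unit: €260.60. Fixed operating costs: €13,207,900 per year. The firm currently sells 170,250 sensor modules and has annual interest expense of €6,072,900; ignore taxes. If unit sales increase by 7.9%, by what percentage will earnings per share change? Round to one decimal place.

Contribution at this volume is 170,250 × €147.48 = €25,108,470.00.
Subtracting fixed costs: EBIT = €25,108,470.00 − €13,207,900 = €11,900,570.00.
Interest = €6,072,900.00, so EBIT − I = €5,827,670.00.
Degree of combined leverage = contribution ÷ (EBIT − I) = €25,108,470.00 ÷ €5,827,670.00 = 4.3085.
EPS therefore changes by 4.3085 × (+7.9%) = +34.0%.

+34.0%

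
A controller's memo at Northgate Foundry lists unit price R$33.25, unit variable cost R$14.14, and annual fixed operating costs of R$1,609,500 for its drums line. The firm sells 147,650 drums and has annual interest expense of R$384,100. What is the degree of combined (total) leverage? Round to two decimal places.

At 147,650 units, contribution = 147,650 × R$19.11 = R$2,821,591.50.
EBIT = R$2,821,591.50 − R$1,609,500 = R$1,212,091.50. Interest = R$384,100.00, so EBIT − I = R$827,991.50.
DCL = contribution ÷ (EBIT − I) = R$2,821,591.50 ÷ R$827,991.50 = 3.4078.

3.41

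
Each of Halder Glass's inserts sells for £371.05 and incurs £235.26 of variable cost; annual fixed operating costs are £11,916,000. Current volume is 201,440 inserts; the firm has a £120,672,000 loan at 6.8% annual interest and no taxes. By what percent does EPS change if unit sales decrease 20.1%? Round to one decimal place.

At 201,440 units, contribution = 201,440 × £135.79 = £27,353,537.60.
Subtracting fixed costs: EBIT = £27,353,537.60 − £11,916,000 = £15,437,537.60.
After interest of £8,205,696.00, pre-tax earnings = £7,231,841.60.
Degree of combined leverage = contribution ÷ (EBIT − I) = £27,353,537.60 ÷ £7,231,841.60 = 3.7824.
EPS therefore changes by 3.7824 × (-20.1%) = -76.0%.

-76.0%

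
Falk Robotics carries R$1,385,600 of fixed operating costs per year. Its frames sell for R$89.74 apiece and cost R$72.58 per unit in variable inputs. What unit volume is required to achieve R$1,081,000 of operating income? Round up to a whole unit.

Unit CM = price − variable cost = R$89.74 − R$72.58 = R$17.16.
Need Q such that Q × R$17.16 − R$1,385,600 = R$1,081,000, i.e. Q = R$2,466,600 / R$17.16 = 143,741.26 → 143,742.

143,742 frames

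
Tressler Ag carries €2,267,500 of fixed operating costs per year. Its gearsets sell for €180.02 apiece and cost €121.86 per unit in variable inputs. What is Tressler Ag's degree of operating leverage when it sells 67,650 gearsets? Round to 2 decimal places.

Total contribution margin = 67,650 × €58.16 = €3,934,524.00.
Operating income = contribution − fixed costs = €3,934,524.00 − €2,267,500 = €1,667,024.00.
So DOL = total CM / EBIT = €3,934,524.00 / €1,667,024.00 = 2.3602.

2.36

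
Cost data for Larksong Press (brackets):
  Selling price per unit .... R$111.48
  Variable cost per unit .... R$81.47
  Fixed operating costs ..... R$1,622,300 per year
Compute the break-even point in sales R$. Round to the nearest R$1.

Contribution margin per unit = R$111.48 − R$81.47 = R$30.01, a CM ratio of R$30.01 ÷ R$111.48 = 0.2692.
Break-even revenue = fixed costs × price ÷ CM = R$1,622,300 × R$111.48 ÷ R$30.01 = R$6,026,458.

R$6,026,458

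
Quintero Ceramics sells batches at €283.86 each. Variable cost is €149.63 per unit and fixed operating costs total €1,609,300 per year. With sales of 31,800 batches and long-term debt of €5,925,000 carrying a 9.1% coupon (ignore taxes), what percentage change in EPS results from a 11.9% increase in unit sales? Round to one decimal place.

Contribution at this volume is 31,800 × €134.23 = €4,268,514.00.
Subtracting fixed costs: EBIT = €4,268,514.00 − €1,609,300 = €2,659,214.00.
Interest = €539,175.00, so EBIT − I = €2,120,039.00.
DCL = total CM / (EBIT − I) = €4,268,514.00 / €2,120,039.00 = 2.0134.
%ΔEPS = DCL × %ΔSales = 2.0134 × +11.9% = +24.0%.

+24.0%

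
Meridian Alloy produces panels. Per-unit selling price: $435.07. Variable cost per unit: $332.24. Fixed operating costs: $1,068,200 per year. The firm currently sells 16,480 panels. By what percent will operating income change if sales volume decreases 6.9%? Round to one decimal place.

-18.7%

Total contribution margin = 16,480 × $102.83 = $1,694,638.40.
Operating income = contribution − fixed costs = $1,694,638.40 − $1,068,200 = $626,438.40.
Degree of operating leverage = $1,694,638.40 / $626,438.40 = 2.7052.
Operating income changes by 2.7052 × -6.9% = -18.7%.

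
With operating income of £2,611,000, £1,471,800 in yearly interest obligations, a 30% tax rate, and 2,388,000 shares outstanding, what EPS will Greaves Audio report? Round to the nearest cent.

Pre-tax income = £2,611,000 − £1,471,800.00 = £1,139,200.00.
After tax at 30%: net income = £1,139,200.00 × 0.70 = £797,440.00.
Per share: £797,440.00 / 2,388,000 shares = £0.33.

£0.33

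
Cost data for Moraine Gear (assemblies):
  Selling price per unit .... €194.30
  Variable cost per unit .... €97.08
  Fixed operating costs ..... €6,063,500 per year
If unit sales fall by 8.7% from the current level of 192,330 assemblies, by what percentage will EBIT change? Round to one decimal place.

-12.9%

Contribution at this volume is 192,330 × €97.22 = €18,698,322.60.
Operating income = contribution − fixed costs = €18,698,322.60 − €6,063,500 = €12,634,822.60.
Degree of operating leverage = €18,698,322.60 / €12,634,822.60 = 1.4799.
Operating income changes by 1.4799 × -8.7% = -12.9%.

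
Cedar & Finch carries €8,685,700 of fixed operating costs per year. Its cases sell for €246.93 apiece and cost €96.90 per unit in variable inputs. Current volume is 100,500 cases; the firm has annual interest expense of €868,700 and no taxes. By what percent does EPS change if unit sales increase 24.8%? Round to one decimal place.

+67.7%

Contribution at this volume is 100,500 × €150.03 = €15,078,015.00.
Operating income = contribution − fixed costs = €15,078,015.00 − €8,685,700 = €6,392,315.00.
Interest = €868,700.00, so EBIT − I = €5,523,615.00.
DCL = total CM / (EBIT − I) = €15,078,015.00 / €5,523,615.00 = 2.7297.
EPS therefore changes by 2.7297 × (+24.8%) = +67.7%.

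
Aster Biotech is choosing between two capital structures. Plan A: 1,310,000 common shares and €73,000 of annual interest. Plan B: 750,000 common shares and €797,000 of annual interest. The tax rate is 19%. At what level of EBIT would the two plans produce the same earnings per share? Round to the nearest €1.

€1,766,643

At indifference, (EBIT − 73,000)(1 − t)/1,310,000 = (EBIT − 797,000)(1 − t)/750,000.
Cancelling (1 − t) and cross-multiplying: 750,000·(EBIT − 73,000) = 1,310,000·(EBIT − 797,000).
EBIT × (1,310,000 − 750,000) = 797,000 × 1,310,000 − 73,000 × 750,000 = 989,320,000,000, so EBIT = 989,320,000,000 ÷ 560,000 = 1,766,642.86.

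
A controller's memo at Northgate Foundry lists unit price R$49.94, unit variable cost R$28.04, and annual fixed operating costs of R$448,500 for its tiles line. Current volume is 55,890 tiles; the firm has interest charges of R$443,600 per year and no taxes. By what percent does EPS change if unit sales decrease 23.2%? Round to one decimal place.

At 55,890 units, contribution = 55,890 × R$21.90 = R$1,223,991.00.
Subtracting fixed costs: EBIT = R$1,223,991.00 − R$448,500 = R$775,491.00.
Interest = R$443,600.00, so EBIT − I = R$331,891.00.
DCL = total CM / (EBIT − I) = R$1,223,991.00 / R$331,891.00 = 3.6879.
EPS therefore changes by 3.6879 × (-23.2%) = -85.6%.

-85.6%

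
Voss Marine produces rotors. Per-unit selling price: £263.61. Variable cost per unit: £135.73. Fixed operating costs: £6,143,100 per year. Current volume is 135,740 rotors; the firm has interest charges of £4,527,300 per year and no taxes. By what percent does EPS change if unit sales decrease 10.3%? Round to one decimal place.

At 135,740 units, contribution = 135,740 × £127.88 = £17,358,431.20.
Operating income = contribution − fixed costs = £17,358,431.20 − £6,143,100 = £11,215,331.20.
After interest of £4,527,300.00, pre-tax earnings = £6,688,031.20.
Degree of combined leverage = contribution ÷ (EBIT − I) = £17,358,431.20 ÷ £6,688,031.20 = 2.5954.
EPS therefore changes by 2.5954 × (-10.3%) = -26.7%.

-26.7%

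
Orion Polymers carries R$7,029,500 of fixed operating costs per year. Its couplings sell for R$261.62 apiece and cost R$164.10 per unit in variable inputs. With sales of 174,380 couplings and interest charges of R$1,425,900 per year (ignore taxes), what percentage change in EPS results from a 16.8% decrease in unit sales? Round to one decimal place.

-33.4%

At 174,380 units, contribution = 174,380 × R$97.52 = R$17,005,537.60.
Subtracting fixed costs: EBIT = R$17,005,537.60 − R$7,029,500 = R$9,976,037.60.
Interest = R$1,425,900.00, so EBIT − I = R$8,550,137.60.
Degree of combined leverage = contribution ÷ (EBIT − I) = R$17,005,537.60 ÷ R$8,550,137.60 = 1.9889.
%ΔEPS = DCL × %ΔSales = 1.9889 × -16.8% = -33.4%.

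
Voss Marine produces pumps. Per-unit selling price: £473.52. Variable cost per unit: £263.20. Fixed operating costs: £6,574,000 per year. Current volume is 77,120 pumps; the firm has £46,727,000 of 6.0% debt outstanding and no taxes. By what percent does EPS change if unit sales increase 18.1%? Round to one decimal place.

Total contribution margin = 77,120 × £210.32 = £16,219,878.40.
Subtracting fixed costs: EBIT = £16,219,878.40 − £6,574,000 = £9,645,878.40.
Interest = £2,803,620.00, so EBIT − I = £6,842,258.40.
DCL = total CM / (EBIT − I) = £16,219,878.40 / £6,842,258.40 = 2.3705.
EPS therefore changes by 2.3705 × (+18.1%) = +42.9%.

+42.9%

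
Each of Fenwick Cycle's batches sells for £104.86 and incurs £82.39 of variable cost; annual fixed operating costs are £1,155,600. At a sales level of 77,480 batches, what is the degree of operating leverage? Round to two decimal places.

2.97

Total contribution margin = 77,480 × £22.47 = £1,740,975.60.
EBIT = £1,740,975.60 − £1,155,600 = £585,375.60.
Degree of operating leverage = £1,740,975.60 / £585,375.60 = 2.9741.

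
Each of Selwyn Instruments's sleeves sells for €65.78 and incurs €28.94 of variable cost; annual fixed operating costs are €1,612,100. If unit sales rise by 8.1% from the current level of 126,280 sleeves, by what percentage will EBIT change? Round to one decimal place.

+12.4%

At 126,280 units, contribution = 126,280 × €36.84 = €4,652,155.20.
EBIT = €4,652,155.20 − €1,612,100 = €3,040,055.20.
So DOL = total CM / EBIT = €4,652,155.20 / €3,040,055.20 = 1.5303.
Operating income changes by 1.5303 × +8.1% = +12.4%.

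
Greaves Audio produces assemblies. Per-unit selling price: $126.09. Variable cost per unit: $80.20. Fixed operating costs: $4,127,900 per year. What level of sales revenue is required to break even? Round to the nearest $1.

CM per unit = $126.09 − $80.20 = $45.89; CM ratio = $45.89 / $126.09 = 0.3639.
Break-even revenue = fixed costs × price ÷ CM = $4,127,900 × $126.09 ÷ $45.89 = $11,342,055.

$11,342,055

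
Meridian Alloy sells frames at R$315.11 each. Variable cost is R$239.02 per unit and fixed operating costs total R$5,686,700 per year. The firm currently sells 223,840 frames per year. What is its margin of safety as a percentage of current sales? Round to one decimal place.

Unit CM = price − variable cost = R$315.11 − R$239.02 = R$76.09. Break-even units = R$5,686,700 ÷ R$76.09 = 74,736.50; break-even revenue = 74,736.50 × R$315.11 = R$23,550,217.33.
Current sales = 223,840 × R$315.11 = R$70,534,222.40.
Margin of safety = (R$70,534,222.40 − R$23,550,217.33) ÷ R$70,534,222.40 = 66.6%.

66.6%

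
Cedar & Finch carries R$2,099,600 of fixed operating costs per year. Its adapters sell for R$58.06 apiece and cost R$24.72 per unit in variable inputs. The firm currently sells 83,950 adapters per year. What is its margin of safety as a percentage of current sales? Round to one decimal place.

25.0%

Unit CM = price − variable cost = R$58.06 − R$24.72 = R$33.34. Break-even units = R$2,099,600 ÷ R$33.34 = 62,975.40; break-even revenue = 62,975.40 × R$58.06 = R$3,656,352.01.
Actual sales revenue = 83,950 × R$58.06 = R$4,874,137.00.
Margin of safety = (R$4,874,137.00 − R$3,656,352.01) ÷ R$4,874,137.00 = 25.0%.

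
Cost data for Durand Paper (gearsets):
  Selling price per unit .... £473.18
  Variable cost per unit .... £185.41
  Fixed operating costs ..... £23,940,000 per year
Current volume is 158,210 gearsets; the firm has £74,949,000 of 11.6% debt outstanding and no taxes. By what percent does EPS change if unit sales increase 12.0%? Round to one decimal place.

+42.4%

Contribution at this volume is 158,210 × £287.77 = £45,528,091.70.
Subtracting fixed costs: EBIT = £45,528,091.70 − £23,940,000 = £21,588,091.70.
Interest = £8,694,084.00, so EBIT − I = £12,894,007.70.
DCL = total CM / (EBIT − I) = £45,528,091.70 / £12,894,007.70 = 3.5309.
%ΔEPS = DCL × %ΔSales = 3.5309 × +12.0% = +42.4%.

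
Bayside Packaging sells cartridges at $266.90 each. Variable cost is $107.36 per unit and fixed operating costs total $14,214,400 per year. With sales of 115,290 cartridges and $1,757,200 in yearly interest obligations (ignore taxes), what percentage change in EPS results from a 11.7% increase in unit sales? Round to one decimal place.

+88.9%

Contribution at this volume is 115,290 × $159.54 = $18,393,366.60.
EBIT = $18,393,366.60 − $14,214,400 = $4,178,966.60.
Interest = $1,757,200.00, so EBIT − I = $2,421,766.60.
Degree of combined leverage = contribution ÷ (EBIT − I) = $18,393,366.60 ÷ $2,421,766.60 = 7.5950.
EPS therefore changes by 7.5950 × (+11.7%) = +88.9%.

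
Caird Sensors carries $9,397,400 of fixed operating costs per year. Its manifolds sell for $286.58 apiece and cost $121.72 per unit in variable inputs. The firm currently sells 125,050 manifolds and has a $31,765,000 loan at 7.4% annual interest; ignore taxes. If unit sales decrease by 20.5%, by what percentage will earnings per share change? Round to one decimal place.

-47.7%

At 125,050 units, contribution = 125,050 × $164.86 = $20,615,743.00.
EBIT = $20,615,743.00 − $9,397,400 = $11,218,343.00.
Interest = $2,350,610.00, so EBIT − I = $8,867,733.00.
DCL = total CM / (EBIT − I) = $20,615,743.00 / $8,867,733.00 = 2.3248.
%ΔEPS = DCL × %ΔSales = 2.3248 × -20.5% = -47.7%.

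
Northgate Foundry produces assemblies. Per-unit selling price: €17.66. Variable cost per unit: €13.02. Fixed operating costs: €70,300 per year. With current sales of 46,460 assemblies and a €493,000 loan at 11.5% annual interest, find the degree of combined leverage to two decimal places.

Total contribution margin = 46,460 × €4.64 = €215,574.40.
Subtracting fixed costs: EBIT = €215,574.40 − €70,300 = €145,274.40. Interest = €56,695.00.
DOL = €215,574.40 ÷ €145,274.40 = 1.4839; DFL = €145,274.40 ÷ €88,579.40 = 1.6400.
Combined leverage = 1.4839 × 1.6400 = 2.4336.

2.43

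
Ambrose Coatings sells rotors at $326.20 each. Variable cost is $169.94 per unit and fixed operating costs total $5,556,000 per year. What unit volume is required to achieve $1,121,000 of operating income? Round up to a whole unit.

42,731 rotors

Each unit contributes $326.20 − $169.94 = $156.26.
Required volume = (fixed costs + target profit) ÷ CM = ($5,556,000 + $1,121,000) ÷ $156.26 = 42,730.07, so 42,731 rotors.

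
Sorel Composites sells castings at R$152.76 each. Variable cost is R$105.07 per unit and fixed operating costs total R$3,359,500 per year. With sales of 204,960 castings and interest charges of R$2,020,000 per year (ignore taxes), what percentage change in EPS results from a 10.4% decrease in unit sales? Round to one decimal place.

-23.1%

Contribution at this volume is 204,960 × R$47.69 = R$9,774,542.40.
Subtracting fixed costs: EBIT = R$9,774,542.40 − R$3,359,500 = R$6,415,042.40.
After interest of R$2,020,000.00, pre-tax earnings = R$4,395,042.40.
Degree of combined leverage = contribution ÷ (EBIT − I) = R$9,774,542.40 ÷ R$4,395,042.40 = 2.2240.
EPS therefore changes by 2.2240 × (-10.4%) = -23.1%.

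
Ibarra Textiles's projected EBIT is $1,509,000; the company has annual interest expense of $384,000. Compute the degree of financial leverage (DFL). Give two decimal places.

1.34

Annual interest charges come to $384,000.00.
DFL = EBIT ÷ (EBIT − I) = $1,509,000 ÷ ($1,509,000 − $384,000.00) = $1,509,000 ÷ $1,125,000.00 = 1.3413.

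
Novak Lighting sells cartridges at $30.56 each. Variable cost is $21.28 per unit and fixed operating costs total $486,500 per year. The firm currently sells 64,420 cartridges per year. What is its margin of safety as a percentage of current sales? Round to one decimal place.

Each unit contributes $30.56 − $21.28 = $9.28. Break-even units = $486,500 ÷ $9.28 = 52,424.57; break-even revenue = 52,424.57 × $30.56 = $1,602,094.83.
Current sales = 64,420 × $30.56 = $1,968,675.20.
Margin of safety = ($1,968,675.20 − $1,602,094.83) ÷ $1,968,675.20 = 18.6%.

18.6%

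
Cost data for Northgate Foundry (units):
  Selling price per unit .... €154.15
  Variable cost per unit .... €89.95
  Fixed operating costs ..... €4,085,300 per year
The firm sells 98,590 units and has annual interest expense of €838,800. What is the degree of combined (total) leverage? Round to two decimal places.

Contribution at this volume is 98,590 × €64.20 = €6,329,478.00.
Operating income = contribution − fixed costs = €6,329,478.00 − €4,085,300 = €2,244,178.00. Interest = €838,800.00, so EBIT − I = €1,405,378.00.
DCL = contribution ÷ (EBIT − I) = €6,329,478.00 ÷ €1,405,378.00 = 4.5038.

4.50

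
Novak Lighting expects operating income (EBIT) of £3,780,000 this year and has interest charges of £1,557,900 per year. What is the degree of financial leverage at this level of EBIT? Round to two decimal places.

Annual interest charges come to £1,557,900.00.
DFL = EBIT ÷ (EBIT − I) = £3,780,000 ÷ (£3,780,000 − £1,557,900.00) = £3,780,000 ÷ £2,222,100.00 = 1.7011.

1.70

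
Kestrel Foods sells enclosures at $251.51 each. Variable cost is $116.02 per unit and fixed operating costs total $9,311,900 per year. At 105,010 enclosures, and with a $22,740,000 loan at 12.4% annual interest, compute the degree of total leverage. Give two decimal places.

Contribution at this volume is 105,010 × $135.49 = $14,227,804.90.
Subtracting fixed costs: EBIT = $14,227,804.90 − $9,311,900 = $4,915,904.90. Interest = $2,819,760.00.
DOL = $14,227,804.90 ÷ $4,915,904.90 = 2.8942; DFL = $4,915,904.90 ÷ $2,096,144.90 = 2.3452.
Combined leverage = 2.8942 × 2.3452 = 6.7875.

6.79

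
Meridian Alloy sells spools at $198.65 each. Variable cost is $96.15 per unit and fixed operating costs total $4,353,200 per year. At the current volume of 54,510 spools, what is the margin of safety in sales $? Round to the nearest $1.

$2,391,698

Each unit contributes $198.65 − $96.15 = $102.50. Break-even units = $4,353,200 ÷ $102.50 = 42,470.24; break-even revenue = 42,470.24 × $198.65 = $8,436,713.95.
Actual sales revenue = 54,510 × $198.65 = $10,828,411.50.
Margin of safety = $10,828,411.50 − $8,436,713.95 = $2,391,698.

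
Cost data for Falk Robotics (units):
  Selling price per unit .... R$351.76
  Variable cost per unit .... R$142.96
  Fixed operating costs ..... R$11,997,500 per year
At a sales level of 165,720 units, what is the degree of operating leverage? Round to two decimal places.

1.53

Total contribution margin = 165,720 × R$208.80 = R$34,602,336.00.
Operating income = contribution − fixed costs = R$34,602,336.00 − R$11,997,500 = R$22,604,836.00.
DOL = contribution ÷ EBIT = R$34,602,336.00 ÷ R$22,604,836.00 = 1.5307.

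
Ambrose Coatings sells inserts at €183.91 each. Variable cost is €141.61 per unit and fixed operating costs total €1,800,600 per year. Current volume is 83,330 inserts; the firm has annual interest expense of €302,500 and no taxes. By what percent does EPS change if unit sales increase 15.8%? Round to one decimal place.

+39.2%

Contribution at this volume is 83,330 × €42.30 = €3,524,859.00.
Subtracting fixed costs: EBIT = €3,524,859.00 − €1,800,600 = €1,724,259.00.
After interest of €302,500.00, pre-tax earnings = €1,421,759.00.
DCL = total CM / (EBIT − I) = €3,524,859.00 / €1,421,759.00 = 2.4792.
%ΔEPS = DCL × %ΔSales = 2.4792 × +15.8% = +39.2%.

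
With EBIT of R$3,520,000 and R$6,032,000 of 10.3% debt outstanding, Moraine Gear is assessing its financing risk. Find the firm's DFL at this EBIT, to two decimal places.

1.21

Annual interest charges come to R$621,296.00.
DFL = EBIT ÷ (EBIT − I) = R$3,520,000 ÷ (R$3,520,000 − R$621,296.00) = R$3,520,000 ÷ R$2,898,704.00 = 1.2143.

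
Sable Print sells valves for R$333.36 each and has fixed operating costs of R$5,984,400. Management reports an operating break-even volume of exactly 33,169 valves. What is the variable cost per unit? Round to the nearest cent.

At break-even, FC = Q × (P − VC), so P − VC = R$5,984,400 ÷ 33,169 = R$180.4215.
Hence VC = price − CM = R$333.36 − R$180.4215 = R$152.94.

R$152.94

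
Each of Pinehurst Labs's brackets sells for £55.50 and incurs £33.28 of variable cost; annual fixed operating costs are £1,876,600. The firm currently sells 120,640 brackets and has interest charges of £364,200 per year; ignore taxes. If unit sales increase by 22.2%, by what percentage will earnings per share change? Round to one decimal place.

+135.3%

Contribution at this volume is 120,640 × £22.22 = £2,680,620.80.
EBIT = £2,680,620.80 − £1,876,600 = £804,020.80.
Interest = £364,200.00, so EBIT − I = £439,820.80.
Degree of combined leverage = contribution ÷ (EBIT − I) = £2,680,620.80 ÷ £439,820.80 = 6.0948.
EPS therefore changes by 6.0948 × (+22.2%) = +135.3%.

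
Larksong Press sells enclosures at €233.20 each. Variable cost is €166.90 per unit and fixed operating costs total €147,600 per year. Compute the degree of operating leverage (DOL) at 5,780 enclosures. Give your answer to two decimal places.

1.63

Total contribution margin = 5,780 × €66.30 = €383,214.00.
Operating income = contribution − fixed costs = €383,214.00 − €147,600 = €235,614.00.
So DOL = total CM / EBIT = €383,214.00 / €235,614.00 = 1.6264.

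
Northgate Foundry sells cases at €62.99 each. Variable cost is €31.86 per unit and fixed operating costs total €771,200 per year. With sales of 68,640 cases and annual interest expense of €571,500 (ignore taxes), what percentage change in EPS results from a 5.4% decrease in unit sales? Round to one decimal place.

-14.5%

At 68,640 units, contribution = 68,640 × €31.13 = €2,136,763.20.
Operating income = contribution − fixed costs = €2,136,763.20 − €771,200 = €1,365,563.20.
After interest of €571,500.00, pre-tax earnings = €794,063.20.
DCL = total CM / (EBIT − I) = €2,136,763.20 / €794,063.20 = 2.6909.
%ΔEPS = DCL × %ΔSales = 2.6909 × -5.4% = -14.5%.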